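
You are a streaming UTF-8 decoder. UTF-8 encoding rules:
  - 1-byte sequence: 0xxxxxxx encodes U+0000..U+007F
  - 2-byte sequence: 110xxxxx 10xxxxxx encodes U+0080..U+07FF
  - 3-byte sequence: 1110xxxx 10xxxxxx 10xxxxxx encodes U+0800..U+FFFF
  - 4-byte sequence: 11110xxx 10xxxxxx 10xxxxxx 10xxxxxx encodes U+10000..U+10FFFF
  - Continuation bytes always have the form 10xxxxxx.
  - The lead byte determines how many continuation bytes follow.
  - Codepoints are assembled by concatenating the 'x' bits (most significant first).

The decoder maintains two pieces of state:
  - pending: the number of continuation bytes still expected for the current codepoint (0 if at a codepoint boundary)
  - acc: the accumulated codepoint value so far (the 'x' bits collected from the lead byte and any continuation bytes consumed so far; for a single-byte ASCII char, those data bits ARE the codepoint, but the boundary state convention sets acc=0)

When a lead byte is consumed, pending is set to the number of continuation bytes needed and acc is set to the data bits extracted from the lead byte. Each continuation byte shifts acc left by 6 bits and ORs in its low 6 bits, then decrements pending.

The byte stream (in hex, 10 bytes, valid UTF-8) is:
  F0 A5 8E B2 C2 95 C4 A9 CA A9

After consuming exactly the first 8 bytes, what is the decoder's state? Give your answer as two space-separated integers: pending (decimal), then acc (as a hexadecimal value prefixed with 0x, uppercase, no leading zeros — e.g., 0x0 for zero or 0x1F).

Answer: 0 0x129

Derivation:
Byte[0]=F0: 4-byte lead. pending=3, acc=0x0
Byte[1]=A5: continuation. acc=(acc<<6)|0x25=0x25, pending=2
Byte[2]=8E: continuation. acc=(acc<<6)|0x0E=0x94E, pending=1
Byte[3]=B2: continuation. acc=(acc<<6)|0x32=0x253B2, pending=0
Byte[4]=C2: 2-byte lead. pending=1, acc=0x2
Byte[5]=95: continuation. acc=(acc<<6)|0x15=0x95, pending=0
Byte[6]=C4: 2-byte lead. pending=1, acc=0x4
Byte[7]=A9: continuation. acc=(acc<<6)|0x29=0x129, pending=0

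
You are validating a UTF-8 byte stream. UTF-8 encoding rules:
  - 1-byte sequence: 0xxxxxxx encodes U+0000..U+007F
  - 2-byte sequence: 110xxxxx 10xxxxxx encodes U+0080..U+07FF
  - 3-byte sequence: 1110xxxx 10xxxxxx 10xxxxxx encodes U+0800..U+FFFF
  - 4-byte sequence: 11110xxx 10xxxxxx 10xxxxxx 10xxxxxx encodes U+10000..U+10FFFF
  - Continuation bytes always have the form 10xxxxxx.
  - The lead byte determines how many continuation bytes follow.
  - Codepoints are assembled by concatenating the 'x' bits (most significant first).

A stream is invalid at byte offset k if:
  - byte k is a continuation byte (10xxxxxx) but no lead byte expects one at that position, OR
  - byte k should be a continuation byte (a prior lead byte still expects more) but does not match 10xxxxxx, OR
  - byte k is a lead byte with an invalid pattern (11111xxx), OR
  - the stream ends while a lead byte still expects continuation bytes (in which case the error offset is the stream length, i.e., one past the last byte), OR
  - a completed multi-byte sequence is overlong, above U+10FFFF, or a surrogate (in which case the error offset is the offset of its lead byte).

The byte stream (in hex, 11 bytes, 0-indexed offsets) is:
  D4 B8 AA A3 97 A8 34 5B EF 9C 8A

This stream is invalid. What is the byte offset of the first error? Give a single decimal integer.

Byte[0]=D4: 2-byte lead, need 1 cont bytes. acc=0x14
Byte[1]=B8: continuation. acc=(acc<<6)|0x38=0x538
Completed: cp=U+0538 (starts at byte 0)
Byte[2]=AA: INVALID lead byte (not 0xxx/110x/1110/11110)

Answer: 2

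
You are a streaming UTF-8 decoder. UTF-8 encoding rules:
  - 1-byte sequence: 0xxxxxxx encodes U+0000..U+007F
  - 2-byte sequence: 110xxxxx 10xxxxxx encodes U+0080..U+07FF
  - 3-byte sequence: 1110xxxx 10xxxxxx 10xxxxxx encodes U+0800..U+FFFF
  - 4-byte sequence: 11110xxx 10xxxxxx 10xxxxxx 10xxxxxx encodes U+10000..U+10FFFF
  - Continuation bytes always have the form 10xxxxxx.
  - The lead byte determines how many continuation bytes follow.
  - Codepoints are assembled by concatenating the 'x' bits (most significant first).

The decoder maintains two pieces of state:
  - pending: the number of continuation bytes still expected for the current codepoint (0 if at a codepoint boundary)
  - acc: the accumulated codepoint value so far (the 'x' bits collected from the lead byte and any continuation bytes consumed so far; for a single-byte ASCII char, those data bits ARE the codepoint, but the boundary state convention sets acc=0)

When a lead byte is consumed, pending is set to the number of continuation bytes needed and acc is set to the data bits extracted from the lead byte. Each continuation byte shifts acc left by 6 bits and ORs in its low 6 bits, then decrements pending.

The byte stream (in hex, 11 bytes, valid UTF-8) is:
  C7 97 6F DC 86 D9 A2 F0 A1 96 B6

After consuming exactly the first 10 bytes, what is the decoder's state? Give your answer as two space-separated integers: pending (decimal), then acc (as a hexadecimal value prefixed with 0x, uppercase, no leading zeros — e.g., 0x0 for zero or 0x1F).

Answer: 1 0x856

Derivation:
Byte[0]=C7: 2-byte lead. pending=1, acc=0x7
Byte[1]=97: continuation. acc=(acc<<6)|0x17=0x1D7, pending=0
Byte[2]=6F: 1-byte. pending=0, acc=0x0
Byte[3]=DC: 2-byte lead. pending=1, acc=0x1C
Byte[4]=86: continuation. acc=(acc<<6)|0x06=0x706, pending=0
Byte[5]=D9: 2-byte lead. pending=1, acc=0x19
Byte[6]=A2: continuation. acc=(acc<<6)|0x22=0x662, pending=0
Byte[7]=F0: 4-byte lead. pending=3, acc=0x0
Byte[8]=A1: continuation. acc=(acc<<6)|0x21=0x21, pending=2
Byte[9]=96: continuation. acc=(acc<<6)|0x16=0x856, pending=1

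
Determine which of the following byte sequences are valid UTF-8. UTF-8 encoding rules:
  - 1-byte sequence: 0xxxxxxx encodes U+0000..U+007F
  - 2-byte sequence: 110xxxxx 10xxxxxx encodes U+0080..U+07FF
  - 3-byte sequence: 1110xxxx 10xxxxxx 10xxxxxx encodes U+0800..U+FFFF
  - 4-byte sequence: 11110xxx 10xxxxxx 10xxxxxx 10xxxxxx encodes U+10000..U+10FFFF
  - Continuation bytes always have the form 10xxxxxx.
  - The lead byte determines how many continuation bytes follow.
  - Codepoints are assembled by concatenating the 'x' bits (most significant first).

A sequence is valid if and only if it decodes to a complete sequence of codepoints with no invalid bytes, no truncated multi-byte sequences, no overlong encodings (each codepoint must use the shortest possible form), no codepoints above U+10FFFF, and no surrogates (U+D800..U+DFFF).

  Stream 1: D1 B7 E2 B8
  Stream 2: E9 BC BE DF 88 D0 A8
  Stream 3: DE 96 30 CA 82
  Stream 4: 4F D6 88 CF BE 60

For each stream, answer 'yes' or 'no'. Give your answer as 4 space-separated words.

Answer: no yes yes yes

Derivation:
Stream 1: error at byte offset 4. INVALID
Stream 2: decodes cleanly. VALID
Stream 3: decodes cleanly. VALID
Stream 4: decodes cleanly. VALID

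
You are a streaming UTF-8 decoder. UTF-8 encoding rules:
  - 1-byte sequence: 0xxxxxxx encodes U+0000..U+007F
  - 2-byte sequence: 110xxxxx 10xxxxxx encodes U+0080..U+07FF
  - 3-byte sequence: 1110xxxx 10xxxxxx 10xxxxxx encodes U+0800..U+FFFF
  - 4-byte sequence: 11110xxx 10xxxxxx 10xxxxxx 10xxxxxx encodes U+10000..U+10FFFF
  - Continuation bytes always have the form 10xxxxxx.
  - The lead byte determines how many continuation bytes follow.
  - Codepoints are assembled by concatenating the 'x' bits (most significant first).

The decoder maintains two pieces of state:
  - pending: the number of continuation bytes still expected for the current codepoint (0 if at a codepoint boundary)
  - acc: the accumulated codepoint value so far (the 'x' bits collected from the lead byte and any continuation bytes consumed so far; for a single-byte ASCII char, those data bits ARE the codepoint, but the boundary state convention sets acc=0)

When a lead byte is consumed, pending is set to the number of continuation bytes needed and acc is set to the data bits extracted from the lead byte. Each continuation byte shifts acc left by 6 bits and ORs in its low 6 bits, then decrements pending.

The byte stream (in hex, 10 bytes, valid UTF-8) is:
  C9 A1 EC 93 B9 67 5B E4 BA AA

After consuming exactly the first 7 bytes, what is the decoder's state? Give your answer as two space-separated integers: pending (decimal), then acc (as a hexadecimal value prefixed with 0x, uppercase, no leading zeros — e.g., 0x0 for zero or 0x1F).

Byte[0]=C9: 2-byte lead. pending=1, acc=0x9
Byte[1]=A1: continuation. acc=(acc<<6)|0x21=0x261, pending=0
Byte[2]=EC: 3-byte lead. pending=2, acc=0xC
Byte[3]=93: continuation. acc=(acc<<6)|0x13=0x313, pending=1
Byte[4]=B9: continuation. acc=(acc<<6)|0x39=0xC4F9, pending=0
Byte[5]=67: 1-byte. pending=0, acc=0x0
Byte[6]=5B: 1-byte. pending=0, acc=0x0

Answer: 0 0x0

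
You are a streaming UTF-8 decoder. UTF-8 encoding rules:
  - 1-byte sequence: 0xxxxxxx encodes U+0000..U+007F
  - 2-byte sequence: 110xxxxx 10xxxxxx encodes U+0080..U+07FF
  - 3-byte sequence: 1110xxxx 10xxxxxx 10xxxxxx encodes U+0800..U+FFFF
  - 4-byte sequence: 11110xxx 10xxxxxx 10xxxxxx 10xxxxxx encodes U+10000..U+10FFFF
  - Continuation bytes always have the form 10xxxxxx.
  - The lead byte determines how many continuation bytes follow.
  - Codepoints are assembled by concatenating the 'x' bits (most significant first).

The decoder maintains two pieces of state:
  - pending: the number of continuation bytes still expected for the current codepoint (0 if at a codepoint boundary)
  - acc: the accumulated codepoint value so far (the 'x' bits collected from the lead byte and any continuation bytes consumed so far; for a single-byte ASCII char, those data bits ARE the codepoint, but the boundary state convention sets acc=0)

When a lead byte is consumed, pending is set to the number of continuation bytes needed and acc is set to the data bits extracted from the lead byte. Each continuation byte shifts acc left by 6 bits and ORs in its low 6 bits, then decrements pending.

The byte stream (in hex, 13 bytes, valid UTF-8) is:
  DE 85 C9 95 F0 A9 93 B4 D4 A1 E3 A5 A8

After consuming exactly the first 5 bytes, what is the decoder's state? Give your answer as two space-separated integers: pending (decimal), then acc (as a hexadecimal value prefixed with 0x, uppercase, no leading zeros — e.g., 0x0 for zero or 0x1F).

Answer: 3 0x0

Derivation:
Byte[0]=DE: 2-byte lead. pending=1, acc=0x1E
Byte[1]=85: continuation. acc=(acc<<6)|0x05=0x785, pending=0
Byte[2]=C9: 2-byte lead. pending=1, acc=0x9
Byte[3]=95: continuation. acc=(acc<<6)|0x15=0x255, pending=0
Byte[4]=F0: 4-byte lead. pending=3, acc=0x0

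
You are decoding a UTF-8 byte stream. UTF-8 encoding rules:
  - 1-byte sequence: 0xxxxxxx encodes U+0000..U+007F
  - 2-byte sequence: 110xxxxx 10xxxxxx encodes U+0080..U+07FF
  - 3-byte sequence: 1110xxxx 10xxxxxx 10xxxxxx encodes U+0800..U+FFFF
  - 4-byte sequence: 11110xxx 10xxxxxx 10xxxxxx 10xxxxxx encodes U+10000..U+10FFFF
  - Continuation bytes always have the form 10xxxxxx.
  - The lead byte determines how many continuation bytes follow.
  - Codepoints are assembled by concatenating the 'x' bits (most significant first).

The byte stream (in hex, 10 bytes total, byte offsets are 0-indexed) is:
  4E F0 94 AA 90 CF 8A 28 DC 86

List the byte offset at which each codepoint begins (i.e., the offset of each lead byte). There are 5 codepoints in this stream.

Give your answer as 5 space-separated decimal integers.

Answer: 0 1 5 7 8

Derivation:
Byte[0]=4E: 1-byte ASCII. cp=U+004E
Byte[1]=F0: 4-byte lead, need 3 cont bytes. acc=0x0
Byte[2]=94: continuation. acc=(acc<<6)|0x14=0x14
Byte[3]=AA: continuation. acc=(acc<<6)|0x2A=0x52A
Byte[4]=90: continuation. acc=(acc<<6)|0x10=0x14A90
Completed: cp=U+14A90 (starts at byte 1)
Byte[5]=CF: 2-byte lead, need 1 cont bytes. acc=0xF
Byte[6]=8A: continuation. acc=(acc<<6)|0x0A=0x3CA
Completed: cp=U+03CA (starts at byte 5)
Byte[7]=28: 1-byte ASCII. cp=U+0028
Byte[8]=DC: 2-byte lead, need 1 cont bytes. acc=0x1C
Byte[9]=86: continuation. acc=(acc<<6)|0x06=0x706
Completed: cp=U+0706 (starts at byte 8)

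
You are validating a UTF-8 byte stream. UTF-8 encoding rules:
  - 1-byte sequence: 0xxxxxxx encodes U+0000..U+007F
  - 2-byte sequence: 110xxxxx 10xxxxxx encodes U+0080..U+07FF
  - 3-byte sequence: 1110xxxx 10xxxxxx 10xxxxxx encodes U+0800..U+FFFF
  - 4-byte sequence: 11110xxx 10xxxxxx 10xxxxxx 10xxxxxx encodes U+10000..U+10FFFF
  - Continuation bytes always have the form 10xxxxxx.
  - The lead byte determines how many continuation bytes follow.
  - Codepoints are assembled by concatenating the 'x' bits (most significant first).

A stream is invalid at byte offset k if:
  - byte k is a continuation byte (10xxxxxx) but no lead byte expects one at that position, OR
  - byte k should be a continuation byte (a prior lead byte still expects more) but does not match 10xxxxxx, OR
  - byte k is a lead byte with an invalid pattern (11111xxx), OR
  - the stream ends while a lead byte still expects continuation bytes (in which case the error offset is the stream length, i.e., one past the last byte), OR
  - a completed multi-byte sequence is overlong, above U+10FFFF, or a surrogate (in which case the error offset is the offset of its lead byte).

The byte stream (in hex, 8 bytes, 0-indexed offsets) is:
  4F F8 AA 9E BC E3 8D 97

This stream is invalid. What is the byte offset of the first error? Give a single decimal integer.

Byte[0]=4F: 1-byte ASCII. cp=U+004F
Byte[1]=F8: INVALID lead byte (not 0xxx/110x/1110/11110)

Answer: 1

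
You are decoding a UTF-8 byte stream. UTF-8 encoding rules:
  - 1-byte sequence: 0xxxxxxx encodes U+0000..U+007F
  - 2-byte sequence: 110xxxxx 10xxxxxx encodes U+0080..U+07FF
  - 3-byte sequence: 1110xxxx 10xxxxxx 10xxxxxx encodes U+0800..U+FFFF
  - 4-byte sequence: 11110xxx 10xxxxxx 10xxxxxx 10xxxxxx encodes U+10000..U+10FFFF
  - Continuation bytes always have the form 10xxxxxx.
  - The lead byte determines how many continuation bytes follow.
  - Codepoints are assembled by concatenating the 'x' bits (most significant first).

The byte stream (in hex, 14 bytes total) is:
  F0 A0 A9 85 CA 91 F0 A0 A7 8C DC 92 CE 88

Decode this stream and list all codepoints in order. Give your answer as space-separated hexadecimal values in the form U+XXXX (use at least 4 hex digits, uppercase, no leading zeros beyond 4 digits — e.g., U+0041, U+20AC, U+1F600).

Answer: U+20A45 U+0291 U+209CC U+0712 U+0388

Derivation:
Byte[0]=F0: 4-byte lead, need 3 cont bytes. acc=0x0
Byte[1]=A0: continuation. acc=(acc<<6)|0x20=0x20
Byte[2]=A9: continuation. acc=(acc<<6)|0x29=0x829
Byte[3]=85: continuation. acc=(acc<<6)|0x05=0x20A45
Completed: cp=U+20A45 (starts at byte 0)
Byte[4]=CA: 2-byte lead, need 1 cont bytes. acc=0xA
Byte[5]=91: continuation. acc=(acc<<6)|0x11=0x291
Completed: cp=U+0291 (starts at byte 4)
Byte[6]=F0: 4-byte lead, need 3 cont bytes. acc=0x0
Byte[7]=A0: continuation. acc=(acc<<6)|0x20=0x20
Byte[8]=A7: continuation. acc=(acc<<6)|0x27=0x827
Byte[9]=8C: continuation. acc=(acc<<6)|0x0C=0x209CC
Completed: cp=U+209CC (starts at byte 6)
Byte[10]=DC: 2-byte lead, need 1 cont bytes. acc=0x1C
Byte[11]=92: continuation. acc=(acc<<6)|0x12=0x712
Completed: cp=U+0712 (starts at byte 10)
Byte[12]=CE: 2-byte lead, need 1 cont bytes. acc=0xE
Byte[13]=88: continuation. acc=(acc<<6)|0x08=0x388
Completed: cp=U+0388 (starts at byte 12)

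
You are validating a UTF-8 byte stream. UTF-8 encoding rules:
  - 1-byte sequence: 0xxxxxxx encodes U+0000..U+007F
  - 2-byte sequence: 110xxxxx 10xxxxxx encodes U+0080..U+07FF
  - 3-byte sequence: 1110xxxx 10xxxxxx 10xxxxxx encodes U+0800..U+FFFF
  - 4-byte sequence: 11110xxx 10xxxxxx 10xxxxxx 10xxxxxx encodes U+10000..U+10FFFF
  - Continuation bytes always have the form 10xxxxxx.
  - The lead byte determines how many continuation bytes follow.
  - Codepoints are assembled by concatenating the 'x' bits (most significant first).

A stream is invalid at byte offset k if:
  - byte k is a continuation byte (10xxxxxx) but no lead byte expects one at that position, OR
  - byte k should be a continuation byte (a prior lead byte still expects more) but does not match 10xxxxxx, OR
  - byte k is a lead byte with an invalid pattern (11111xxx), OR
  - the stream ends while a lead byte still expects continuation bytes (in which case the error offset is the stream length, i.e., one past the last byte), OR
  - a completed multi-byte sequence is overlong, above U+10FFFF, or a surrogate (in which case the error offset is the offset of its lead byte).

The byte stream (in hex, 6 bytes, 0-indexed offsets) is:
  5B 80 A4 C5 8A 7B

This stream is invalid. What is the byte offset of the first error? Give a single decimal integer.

Answer: 1

Derivation:
Byte[0]=5B: 1-byte ASCII. cp=U+005B
Byte[1]=80: INVALID lead byte (not 0xxx/110x/1110/11110)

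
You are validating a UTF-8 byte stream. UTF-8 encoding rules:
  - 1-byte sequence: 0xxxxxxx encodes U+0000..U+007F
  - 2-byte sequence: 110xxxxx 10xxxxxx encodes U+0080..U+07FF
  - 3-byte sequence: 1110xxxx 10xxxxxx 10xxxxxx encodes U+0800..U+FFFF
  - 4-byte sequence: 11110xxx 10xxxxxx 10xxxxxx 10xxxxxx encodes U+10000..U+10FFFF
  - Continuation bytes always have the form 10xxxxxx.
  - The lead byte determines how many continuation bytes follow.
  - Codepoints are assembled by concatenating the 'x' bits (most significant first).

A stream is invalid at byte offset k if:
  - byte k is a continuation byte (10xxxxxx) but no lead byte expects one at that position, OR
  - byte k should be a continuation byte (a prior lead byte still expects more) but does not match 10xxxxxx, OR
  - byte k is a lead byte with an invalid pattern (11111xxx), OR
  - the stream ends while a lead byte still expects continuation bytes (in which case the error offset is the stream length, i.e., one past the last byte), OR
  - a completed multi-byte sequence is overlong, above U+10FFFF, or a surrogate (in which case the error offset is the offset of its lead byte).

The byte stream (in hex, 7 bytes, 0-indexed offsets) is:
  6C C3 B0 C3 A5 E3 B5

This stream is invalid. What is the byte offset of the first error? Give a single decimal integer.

Byte[0]=6C: 1-byte ASCII. cp=U+006C
Byte[1]=C3: 2-byte lead, need 1 cont bytes. acc=0x3
Byte[2]=B0: continuation. acc=(acc<<6)|0x30=0xF0
Completed: cp=U+00F0 (starts at byte 1)
Byte[3]=C3: 2-byte lead, need 1 cont bytes. acc=0x3
Byte[4]=A5: continuation. acc=(acc<<6)|0x25=0xE5
Completed: cp=U+00E5 (starts at byte 3)
Byte[5]=E3: 3-byte lead, need 2 cont bytes. acc=0x3
Byte[6]=B5: continuation. acc=(acc<<6)|0x35=0xF5
Byte[7]: stream ended, expected continuation. INVALID

Answer: 7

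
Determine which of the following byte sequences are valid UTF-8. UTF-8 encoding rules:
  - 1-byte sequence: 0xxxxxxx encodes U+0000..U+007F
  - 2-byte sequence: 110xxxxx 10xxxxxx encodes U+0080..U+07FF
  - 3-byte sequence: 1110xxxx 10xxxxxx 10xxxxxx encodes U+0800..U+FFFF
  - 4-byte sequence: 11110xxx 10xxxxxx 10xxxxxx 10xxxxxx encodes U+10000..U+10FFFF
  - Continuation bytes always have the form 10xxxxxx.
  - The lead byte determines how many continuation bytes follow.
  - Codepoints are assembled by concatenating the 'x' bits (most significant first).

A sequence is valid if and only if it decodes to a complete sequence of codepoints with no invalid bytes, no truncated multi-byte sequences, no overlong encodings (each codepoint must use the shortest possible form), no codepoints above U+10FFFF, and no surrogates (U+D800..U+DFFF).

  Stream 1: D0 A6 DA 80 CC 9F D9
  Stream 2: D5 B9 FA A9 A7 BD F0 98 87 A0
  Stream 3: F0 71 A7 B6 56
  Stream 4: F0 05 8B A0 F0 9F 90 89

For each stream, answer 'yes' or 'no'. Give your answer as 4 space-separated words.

Stream 1: error at byte offset 7. INVALID
Stream 2: error at byte offset 2. INVALID
Stream 3: error at byte offset 1. INVALID
Stream 4: error at byte offset 1. INVALID

Answer: no no no no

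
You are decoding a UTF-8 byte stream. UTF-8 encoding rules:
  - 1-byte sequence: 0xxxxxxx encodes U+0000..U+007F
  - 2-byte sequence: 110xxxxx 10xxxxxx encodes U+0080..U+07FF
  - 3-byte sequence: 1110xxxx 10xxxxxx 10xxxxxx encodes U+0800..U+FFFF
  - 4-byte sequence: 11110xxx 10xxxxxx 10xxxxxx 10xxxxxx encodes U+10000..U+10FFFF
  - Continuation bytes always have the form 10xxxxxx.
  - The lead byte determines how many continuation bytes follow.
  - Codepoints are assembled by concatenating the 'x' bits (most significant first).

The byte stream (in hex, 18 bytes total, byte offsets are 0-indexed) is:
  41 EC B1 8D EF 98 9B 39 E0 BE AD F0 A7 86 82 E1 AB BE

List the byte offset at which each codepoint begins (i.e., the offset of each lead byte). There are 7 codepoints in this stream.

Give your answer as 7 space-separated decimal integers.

Byte[0]=41: 1-byte ASCII. cp=U+0041
Byte[1]=EC: 3-byte lead, need 2 cont bytes. acc=0xC
Byte[2]=B1: continuation. acc=(acc<<6)|0x31=0x331
Byte[3]=8D: continuation. acc=(acc<<6)|0x0D=0xCC4D
Completed: cp=U+CC4D (starts at byte 1)
Byte[4]=EF: 3-byte lead, need 2 cont bytes. acc=0xF
Byte[5]=98: continuation. acc=(acc<<6)|0x18=0x3D8
Byte[6]=9B: continuation. acc=(acc<<6)|0x1B=0xF61B
Completed: cp=U+F61B (starts at byte 4)
Byte[7]=39: 1-byte ASCII. cp=U+0039
Byte[8]=E0: 3-byte lead, need 2 cont bytes. acc=0x0
Byte[9]=BE: continuation. acc=(acc<<6)|0x3E=0x3E
Byte[10]=AD: continuation. acc=(acc<<6)|0x2D=0xFAD
Completed: cp=U+0FAD (starts at byte 8)
Byte[11]=F0: 4-byte lead, need 3 cont bytes. acc=0x0
Byte[12]=A7: continuation. acc=(acc<<6)|0x27=0x27
Byte[13]=86: continuation. acc=(acc<<6)|0x06=0x9C6
Byte[14]=82: continuation. acc=(acc<<6)|0x02=0x27182
Completed: cp=U+27182 (starts at byte 11)
Byte[15]=E1: 3-byte lead, need 2 cont bytes. acc=0x1
Byte[16]=AB: continuation. acc=(acc<<6)|0x2B=0x6B
Byte[17]=BE: continuation. acc=(acc<<6)|0x3E=0x1AFE
Completed: cp=U+1AFE (starts at byte 15)

Answer: 0 1 4 7 8 11 15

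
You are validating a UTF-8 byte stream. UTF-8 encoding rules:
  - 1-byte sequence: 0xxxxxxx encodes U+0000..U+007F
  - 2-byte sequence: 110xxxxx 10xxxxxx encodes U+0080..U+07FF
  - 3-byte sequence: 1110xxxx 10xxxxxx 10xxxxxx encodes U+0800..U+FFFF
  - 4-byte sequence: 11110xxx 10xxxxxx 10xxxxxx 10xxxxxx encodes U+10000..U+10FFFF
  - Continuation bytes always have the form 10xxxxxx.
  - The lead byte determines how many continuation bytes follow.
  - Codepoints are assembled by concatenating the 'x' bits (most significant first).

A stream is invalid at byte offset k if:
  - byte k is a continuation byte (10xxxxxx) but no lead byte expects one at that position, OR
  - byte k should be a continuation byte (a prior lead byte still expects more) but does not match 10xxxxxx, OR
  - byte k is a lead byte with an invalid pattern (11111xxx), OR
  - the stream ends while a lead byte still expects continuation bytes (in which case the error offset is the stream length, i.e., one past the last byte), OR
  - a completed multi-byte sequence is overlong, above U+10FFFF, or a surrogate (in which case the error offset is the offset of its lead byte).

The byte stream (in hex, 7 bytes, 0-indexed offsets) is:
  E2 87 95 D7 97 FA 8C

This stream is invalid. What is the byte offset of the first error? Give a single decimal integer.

Answer: 5

Derivation:
Byte[0]=E2: 3-byte lead, need 2 cont bytes. acc=0x2
Byte[1]=87: continuation. acc=(acc<<6)|0x07=0x87
Byte[2]=95: continuation. acc=(acc<<6)|0x15=0x21D5
Completed: cp=U+21D5 (starts at byte 0)
Byte[3]=D7: 2-byte lead, need 1 cont bytes. acc=0x17
Byte[4]=97: continuation. acc=(acc<<6)|0x17=0x5D7
Completed: cp=U+05D7 (starts at byte 3)
Byte[5]=FA: INVALID lead byte (not 0xxx/110x/1110/11110)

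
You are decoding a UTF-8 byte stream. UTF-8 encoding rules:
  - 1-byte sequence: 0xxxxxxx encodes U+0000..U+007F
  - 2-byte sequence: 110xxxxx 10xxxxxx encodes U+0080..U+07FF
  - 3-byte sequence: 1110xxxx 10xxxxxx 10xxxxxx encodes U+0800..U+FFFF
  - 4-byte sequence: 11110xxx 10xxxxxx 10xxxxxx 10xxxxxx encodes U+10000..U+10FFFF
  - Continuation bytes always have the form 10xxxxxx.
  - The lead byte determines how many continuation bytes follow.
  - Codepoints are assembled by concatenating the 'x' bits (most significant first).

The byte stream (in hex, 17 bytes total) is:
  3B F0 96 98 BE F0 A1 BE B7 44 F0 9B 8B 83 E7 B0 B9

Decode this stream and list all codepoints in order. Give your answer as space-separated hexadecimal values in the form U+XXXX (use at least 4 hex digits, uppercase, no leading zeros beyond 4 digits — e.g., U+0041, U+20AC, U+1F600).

Answer: U+003B U+1663E U+21FB7 U+0044 U+1B2C3 U+7C39

Derivation:
Byte[0]=3B: 1-byte ASCII. cp=U+003B
Byte[1]=F0: 4-byte lead, need 3 cont bytes. acc=0x0
Byte[2]=96: continuation. acc=(acc<<6)|0x16=0x16
Byte[3]=98: continuation. acc=(acc<<6)|0x18=0x598
Byte[4]=BE: continuation. acc=(acc<<6)|0x3E=0x1663E
Completed: cp=U+1663E (starts at byte 1)
Byte[5]=F0: 4-byte lead, need 3 cont bytes. acc=0x0
Byte[6]=A1: continuation. acc=(acc<<6)|0x21=0x21
Byte[7]=BE: continuation. acc=(acc<<6)|0x3E=0x87E
Byte[8]=B7: continuation. acc=(acc<<6)|0x37=0x21FB7
Completed: cp=U+21FB7 (starts at byte 5)
Byte[9]=44: 1-byte ASCII. cp=U+0044
Byte[10]=F0: 4-byte lead, need 3 cont bytes. acc=0x0
Byte[11]=9B: continuation. acc=(acc<<6)|0x1B=0x1B
Byte[12]=8B: continuation. acc=(acc<<6)|0x0B=0x6CB
Byte[13]=83: continuation. acc=(acc<<6)|0x03=0x1B2C3
Completed: cp=U+1B2C3 (starts at byte 10)
Byte[14]=E7: 3-byte lead, need 2 cont bytes. acc=0x7
Byte[15]=B0: continuation. acc=(acc<<6)|0x30=0x1F0
Byte[16]=B9: continuation. acc=(acc<<6)|0x39=0x7C39
Completed: cp=U+7C39 (starts at byte 14)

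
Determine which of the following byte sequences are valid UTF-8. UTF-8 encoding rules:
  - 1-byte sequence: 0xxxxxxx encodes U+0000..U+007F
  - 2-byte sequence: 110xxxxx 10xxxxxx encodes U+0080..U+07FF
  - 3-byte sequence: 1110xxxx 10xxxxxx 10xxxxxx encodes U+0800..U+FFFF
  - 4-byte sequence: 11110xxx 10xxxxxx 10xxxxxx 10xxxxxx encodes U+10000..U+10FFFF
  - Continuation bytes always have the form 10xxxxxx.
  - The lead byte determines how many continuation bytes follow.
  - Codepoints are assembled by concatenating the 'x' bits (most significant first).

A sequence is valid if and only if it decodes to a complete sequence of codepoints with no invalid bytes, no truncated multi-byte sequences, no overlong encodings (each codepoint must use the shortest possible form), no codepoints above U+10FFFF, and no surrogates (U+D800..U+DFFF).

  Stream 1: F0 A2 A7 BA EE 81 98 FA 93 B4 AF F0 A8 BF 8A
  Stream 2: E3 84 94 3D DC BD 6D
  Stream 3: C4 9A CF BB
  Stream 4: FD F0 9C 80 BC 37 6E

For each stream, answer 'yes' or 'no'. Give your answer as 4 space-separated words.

Answer: no yes yes no

Derivation:
Stream 1: error at byte offset 7. INVALID
Stream 2: decodes cleanly. VALID
Stream 3: decodes cleanly. VALID
Stream 4: error at byte offset 0. INVALID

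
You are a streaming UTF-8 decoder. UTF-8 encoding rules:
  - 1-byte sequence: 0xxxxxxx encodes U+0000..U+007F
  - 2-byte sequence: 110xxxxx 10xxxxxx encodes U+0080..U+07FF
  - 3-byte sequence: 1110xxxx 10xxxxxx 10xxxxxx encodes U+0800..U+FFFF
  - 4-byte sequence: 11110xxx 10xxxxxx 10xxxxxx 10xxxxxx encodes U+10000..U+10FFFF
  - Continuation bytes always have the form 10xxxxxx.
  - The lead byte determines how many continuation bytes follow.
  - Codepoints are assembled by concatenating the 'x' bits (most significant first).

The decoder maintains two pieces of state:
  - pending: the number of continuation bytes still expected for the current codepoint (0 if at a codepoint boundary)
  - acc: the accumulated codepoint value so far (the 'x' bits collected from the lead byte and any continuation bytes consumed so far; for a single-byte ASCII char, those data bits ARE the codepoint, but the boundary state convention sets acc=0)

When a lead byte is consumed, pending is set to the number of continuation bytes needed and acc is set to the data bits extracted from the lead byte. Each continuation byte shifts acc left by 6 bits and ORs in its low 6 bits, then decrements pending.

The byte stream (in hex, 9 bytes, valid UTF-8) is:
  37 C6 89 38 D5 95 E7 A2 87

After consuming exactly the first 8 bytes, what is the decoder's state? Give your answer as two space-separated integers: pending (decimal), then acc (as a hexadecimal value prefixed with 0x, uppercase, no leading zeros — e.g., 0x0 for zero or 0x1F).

Answer: 1 0x1E2

Derivation:
Byte[0]=37: 1-byte. pending=0, acc=0x0
Byte[1]=C6: 2-byte lead. pending=1, acc=0x6
Byte[2]=89: continuation. acc=(acc<<6)|0x09=0x189, pending=0
Byte[3]=38: 1-byte. pending=0, acc=0x0
Byte[4]=D5: 2-byte lead. pending=1, acc=0x15
Byte[5]=95: continuation. acc=(acc<<6)|0x15=0x555, pending=0
Byte[6]=E7: 3-byte lead. pending=2, acc=0x7
Byte[7]=A2: continuation. acc=(acc<<6)|0x22=0x1E2, pending=1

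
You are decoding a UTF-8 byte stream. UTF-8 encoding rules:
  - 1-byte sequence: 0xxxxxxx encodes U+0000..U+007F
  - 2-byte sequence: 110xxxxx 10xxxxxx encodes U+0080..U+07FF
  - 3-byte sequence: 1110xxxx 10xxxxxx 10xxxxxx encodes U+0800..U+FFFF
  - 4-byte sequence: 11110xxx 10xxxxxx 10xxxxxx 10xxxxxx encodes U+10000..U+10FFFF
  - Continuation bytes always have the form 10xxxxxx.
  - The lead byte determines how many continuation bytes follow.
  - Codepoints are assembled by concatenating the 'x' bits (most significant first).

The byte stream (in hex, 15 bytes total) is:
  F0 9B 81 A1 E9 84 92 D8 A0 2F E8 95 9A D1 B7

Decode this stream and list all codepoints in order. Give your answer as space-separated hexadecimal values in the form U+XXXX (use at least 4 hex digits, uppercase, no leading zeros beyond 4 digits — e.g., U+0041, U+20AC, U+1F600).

Byte[0]=F0: 4-byte lead, need 3 cont bytes. acc=0x0
Byte[1]=9B: continuation. acc=(acc<<6)|0x1B=0x1B
Byte[2]=81: continuation. acc=(acc<<6)|0x01=0x6C1
Byte[3]=A1: continuation. acc=(acc<<6)|0x21=0x1B061
Completed: cp=U+1B061 (starts at byte 0)
Byte[4]=E9: 3-byte lead, need 2 cont bytes. acc=0x9
Byte[5]=84: continuation. acc=(acc<<6)|0x04=0x244
Byte[6]=92: continuation. acc=(acc<<6)|0x12=0x9112
Completed: cp=U+9112 (starts at byte 4)
Byte[7]=D8: 2-byte lead, need 1 cont bytes. acc=0x18
Byte[8]=A0: continuation. acc=(acc<<6)|0x20=0x620
Completed: cp=U+0620 (starts at byte 7)
Byte[9]=2F: 1-byte ASCII. cp=U+002F
Byte[10]=E8: 3-byte lead, need 2 cont bytes. acc=0x8
Byte[11]=95: continuation. acc=(acc<<6)|0x15=0x215
Byte[12]=9A: continuation. acc=(acc<<6)|0x1A=0x855A
Completed: cp=U+855A (starts at byte 10)
Byte[13]=D1: 2-byte lead, need 1 cont bytes. acc=0x11
Byte[14]=B7: continuation. acc=(acc<<6)|0x37=0x477
Completed: cp=U+0477 (starts at byte 13)

Answer: U+1B061 U+9112 U+0620 U+002F U+855A U+0477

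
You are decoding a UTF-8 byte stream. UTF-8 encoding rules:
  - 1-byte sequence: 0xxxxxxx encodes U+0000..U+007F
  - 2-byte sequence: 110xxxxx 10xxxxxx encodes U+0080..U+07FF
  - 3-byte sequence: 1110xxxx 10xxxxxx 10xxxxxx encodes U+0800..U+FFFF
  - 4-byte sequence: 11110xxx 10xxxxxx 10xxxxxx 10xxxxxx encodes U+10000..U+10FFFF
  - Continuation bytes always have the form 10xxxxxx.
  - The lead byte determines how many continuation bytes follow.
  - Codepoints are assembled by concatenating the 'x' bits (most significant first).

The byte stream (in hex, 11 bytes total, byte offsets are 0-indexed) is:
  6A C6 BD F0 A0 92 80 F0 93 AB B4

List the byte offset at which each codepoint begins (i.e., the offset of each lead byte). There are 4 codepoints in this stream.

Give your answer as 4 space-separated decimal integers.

Byte[0]=6A: 1-byte ASCII. cp=U+006A
Byte[1]=C6: 2-byte lead, need 1 cont bytes. acc=0x6
Byte[2]=BD: continuation. acc=(acc<<6)|0x3D=0x1BD
Completed: cp=U+01BD (starts at byte 1)
Byte[3]=F0: 4-byte lead, need 3 cont bytes. acc=0x0
Byte[4]=A0: continuation. acc=(acc<<6)|0x20=0x20
Byte[5]=92: continuation. acc=(acc<<6)|0x12=0x812
Byte[6]=80: continuation. acc=(acc<<6)|0x00=0x20480
Completed: cp=U+20480 (starts at byte 3)
Byte[7]=F0: 4-byte lead, need 3 cont bytes. acc=0x0
Byte[8]=93: continuation. acc=(acc<<6)|0x13=0x13
Byte[9]=AB: continuation. acc=(acc<<6)|0x2B=0x4EB
Byte[10]=B4: continuation. acc=(acc<<6)|0x34=0x13AF4
Completed: cp=U+13AF4 (starts at byte 7)

Answer: 0 1 3 7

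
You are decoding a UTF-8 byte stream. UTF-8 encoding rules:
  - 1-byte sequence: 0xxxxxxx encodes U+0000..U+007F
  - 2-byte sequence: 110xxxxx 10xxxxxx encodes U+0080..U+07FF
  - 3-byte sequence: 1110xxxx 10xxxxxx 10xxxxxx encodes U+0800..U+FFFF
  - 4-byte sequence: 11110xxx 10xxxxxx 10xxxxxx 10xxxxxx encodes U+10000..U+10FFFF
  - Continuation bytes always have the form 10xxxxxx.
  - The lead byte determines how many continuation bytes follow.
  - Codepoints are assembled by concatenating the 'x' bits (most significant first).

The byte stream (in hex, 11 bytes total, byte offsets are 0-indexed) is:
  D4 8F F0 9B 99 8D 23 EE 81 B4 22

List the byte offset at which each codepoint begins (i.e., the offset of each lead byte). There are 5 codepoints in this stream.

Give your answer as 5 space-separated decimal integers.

Byte[0]=D4: 2-byte lead, need 1 cont bytes. acc=0x14
Byte[1]=8F: continuation. acc=(acc<<6)|0x0F=0x50F
Completed: cp=U+050F (starts at byte 0)
Byte[2]=F0: 4-byte lead, need 3 cont bytes. acc=0x0
Byte[3]=9B: continuation. acc=(acc<<6)|0x1B=0x1B
Byte[4]=99: continuation. acc=(acc<<6)|0x19=0x6D9
Byte[5]=8D: continuation. acc=(acc<<6)|0x0D=0x1B64D
Completed: cp=U+1B64D (starts at byte 2)
Byte[6]=23: 1-byte ASCII. cp=U+0023
Byte[7]=EE: 3-byte lead, need 2 cont bytes. acc=0xE
Byte[8]=81: continuation. acc=(acc<<6)|0x01=0x381
Byte[9]=B4: continuation. acc=(acc<<6)|0x34=0xE074
Completed: cp=U+E074 (starts at byte 7)
Byte[10]=22: 1-byte ASCII. cp=U+0022

Answer: 0 2 6 7 10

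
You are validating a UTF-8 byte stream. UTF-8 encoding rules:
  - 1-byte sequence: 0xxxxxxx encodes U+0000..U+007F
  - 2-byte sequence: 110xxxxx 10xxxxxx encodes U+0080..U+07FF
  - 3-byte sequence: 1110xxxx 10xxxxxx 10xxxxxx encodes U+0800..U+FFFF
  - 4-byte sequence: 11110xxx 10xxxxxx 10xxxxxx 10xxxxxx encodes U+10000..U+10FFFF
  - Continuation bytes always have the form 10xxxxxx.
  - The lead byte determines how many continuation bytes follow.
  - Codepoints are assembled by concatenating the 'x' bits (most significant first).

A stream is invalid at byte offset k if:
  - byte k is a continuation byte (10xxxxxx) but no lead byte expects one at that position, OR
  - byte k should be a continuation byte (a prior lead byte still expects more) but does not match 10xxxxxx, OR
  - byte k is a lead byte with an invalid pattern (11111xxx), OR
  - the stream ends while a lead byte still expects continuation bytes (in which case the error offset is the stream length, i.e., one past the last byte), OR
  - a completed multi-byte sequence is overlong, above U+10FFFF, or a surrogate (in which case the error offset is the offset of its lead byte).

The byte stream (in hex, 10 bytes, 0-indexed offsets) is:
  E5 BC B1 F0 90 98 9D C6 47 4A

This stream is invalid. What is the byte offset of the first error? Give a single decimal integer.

Byte[0]=E5: 3-byte lead, need 2 cont bytes. acc=0x5
Byte[1]=BC: continuation. acc=(acc<<6)|0x3C=0x17C
Byte[2]=B1: continuation. acc=(acc<<6)|0x31=0x5F31
Completed: cp=U+5F31 (starts at byte 0)
Byte[3]=F0: 4-byte lead, need 3 cont bytes. acc=0x0
Byte[4]=90: continuation. acc=(acc<<6)|0x10=0x10
Byte[5]=98: continuation. acc=(acc<<6)|0x18=0x418
Byte[6]=9D: continuation. acc=(acc<<6)|0x1D=0x1061D
Completed: cp=U+1061D (starts at byte 3)
Byte[7]=C6: 2-byte lead, need 1 cont bytes. acc=0x6
Byte[8]=47: expected 10xxxxxx continuation. INVALID

Answer: 8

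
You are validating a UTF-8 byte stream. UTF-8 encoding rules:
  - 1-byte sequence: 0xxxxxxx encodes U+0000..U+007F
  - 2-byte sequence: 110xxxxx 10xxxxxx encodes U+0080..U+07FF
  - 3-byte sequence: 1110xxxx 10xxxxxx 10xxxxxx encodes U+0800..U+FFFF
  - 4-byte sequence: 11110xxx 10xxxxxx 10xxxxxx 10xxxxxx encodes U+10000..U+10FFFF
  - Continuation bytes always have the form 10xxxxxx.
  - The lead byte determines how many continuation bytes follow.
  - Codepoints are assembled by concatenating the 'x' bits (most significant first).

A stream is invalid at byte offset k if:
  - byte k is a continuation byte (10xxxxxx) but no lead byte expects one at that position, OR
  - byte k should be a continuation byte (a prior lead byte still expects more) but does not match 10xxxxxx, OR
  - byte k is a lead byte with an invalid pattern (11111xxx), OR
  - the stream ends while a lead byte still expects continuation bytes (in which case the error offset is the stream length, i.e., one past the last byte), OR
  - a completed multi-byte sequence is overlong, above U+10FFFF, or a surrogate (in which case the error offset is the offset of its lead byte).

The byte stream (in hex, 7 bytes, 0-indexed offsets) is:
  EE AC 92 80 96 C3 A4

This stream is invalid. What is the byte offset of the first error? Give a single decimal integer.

Byte[0]=EE: 3-byte lead, need 2 cont bytes. acc=0xE
Byte[1]=AC: continuation. acc=(acc<<6)|0x2C=0x3AC
Byte[2]=92: continuation. acc=(acc<<6)|0x12=0xEB12
Completed: cp=U+EB12 (starts at byte 0)
Byte[3]=80: INVALID lead byte (not 0xxx/110x/1110/11110)

Answer: 3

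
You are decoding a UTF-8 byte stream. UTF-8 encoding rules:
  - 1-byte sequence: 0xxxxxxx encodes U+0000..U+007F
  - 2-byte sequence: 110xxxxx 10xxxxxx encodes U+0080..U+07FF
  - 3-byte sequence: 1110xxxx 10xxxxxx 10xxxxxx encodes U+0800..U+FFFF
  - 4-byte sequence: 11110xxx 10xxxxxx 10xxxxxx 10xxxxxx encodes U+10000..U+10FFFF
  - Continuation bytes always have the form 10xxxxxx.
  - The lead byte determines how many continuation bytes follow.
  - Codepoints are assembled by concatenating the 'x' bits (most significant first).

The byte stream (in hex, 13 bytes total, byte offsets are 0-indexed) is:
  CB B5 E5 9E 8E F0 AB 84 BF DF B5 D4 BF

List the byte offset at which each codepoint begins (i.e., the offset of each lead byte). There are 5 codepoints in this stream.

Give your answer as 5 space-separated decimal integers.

Byte[0]=CB: 2-byte lead, need 1 cont bytes. acc=0xB
Byte[1]=B5: continuation. acc=(acc<<6)|0x35=0x2F5
Completed: cp=U+02F5 (starts at byte 0)
Byte[2]=E5: 3-byte lead, need 2 cont bytes. acc=0x5
Byte[3]=9E: continuation. acc=(acc<<6)|0x1E=0x15E
Byte[4]=8E: continuation. acc=(acc<<6)|0x0E=0x578E
Completed: cp=U+578E (starts at byte 2)
Byte[5]=F0: 4-byte lead, need 3 cont bytes. acc=0x0
Byte[6]=AB: continuation. acc=(acc<<6)|0x2B=0x2B
Byte[7]=84: continuation. acc=(acc<<6)|0x04=0xAC4
Byte[8]=BF: continuation. acc=(acc<<6)|0x3F=0x2B13F
Completed: cp=U+2B13F (starts at byte 5)
Byte[9]=DF: 2-byte lead, need 1 cont bytes. acc=0x1F
Byte[10]=B5: continuation. acc=(acc<<6)|0x35=0x7F5
Completed: cp=U+07F5 (starts at byte 9)
Byte[11]=D4: 2-byte lead, need 1 cont bytes. acc=0x14
Byte[12]=BF: continuation. acc=(acc<<6)|0x3F=0x53F
Completed: cp=U+053F (starts at byte 11)

Answer: 0 2 5 9 11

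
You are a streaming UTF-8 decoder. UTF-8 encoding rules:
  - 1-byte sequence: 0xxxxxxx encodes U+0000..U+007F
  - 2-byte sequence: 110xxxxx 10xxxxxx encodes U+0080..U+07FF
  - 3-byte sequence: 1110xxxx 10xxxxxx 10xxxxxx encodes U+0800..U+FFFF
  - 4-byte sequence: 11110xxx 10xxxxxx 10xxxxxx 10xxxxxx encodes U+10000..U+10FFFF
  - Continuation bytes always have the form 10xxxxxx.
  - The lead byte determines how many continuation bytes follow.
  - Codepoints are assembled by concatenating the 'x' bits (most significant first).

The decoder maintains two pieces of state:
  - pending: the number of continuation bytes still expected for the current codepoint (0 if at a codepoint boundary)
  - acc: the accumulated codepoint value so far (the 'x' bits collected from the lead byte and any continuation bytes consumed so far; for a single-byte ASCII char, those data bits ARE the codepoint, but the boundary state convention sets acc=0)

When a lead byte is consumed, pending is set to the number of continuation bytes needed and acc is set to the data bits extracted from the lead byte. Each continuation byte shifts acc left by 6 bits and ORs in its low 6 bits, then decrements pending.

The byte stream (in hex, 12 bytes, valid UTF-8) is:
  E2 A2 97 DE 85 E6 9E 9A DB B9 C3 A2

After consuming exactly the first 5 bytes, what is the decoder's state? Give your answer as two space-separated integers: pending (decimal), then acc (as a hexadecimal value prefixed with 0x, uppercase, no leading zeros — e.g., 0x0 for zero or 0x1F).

Byte[0]=E2: 3-byte lead. pending=2, acc=0x2
Byte[1]=A2: continuation. acc=(acc<<6)|0x22=0xA2, pending=1
Byte[2]=97: continuation. acc=(acc<<6)|0x17=0x2897, pending=0
Byte[3]=DE: 2-byte lead. pending=1, acc=0x1E
Byte[4]=85: continuation. acc=(acc<<6)|0x05=0x785, pending=0

Answer: 0 0x785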